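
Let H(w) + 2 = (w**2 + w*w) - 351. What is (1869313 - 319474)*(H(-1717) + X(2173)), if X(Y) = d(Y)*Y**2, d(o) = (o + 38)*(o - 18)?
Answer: 34869214872901005030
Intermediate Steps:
H(w) = -353 + 2*w**2 (H(w) = -2 + ((w**2 + w*w) - 351) = -2 + ((w**2 + w**2) - 351) = -2 + (2*w**2 - 351) = -2 + (-351 + 2*w**2) = -353 + 2*w**2)
d(o) = (-18 + o)*(38 + o) (d(o) = (38 + o)*(-18 + o) = (-18 + o)*(38 + o))
X(Y) = Y**2*(-684 + Y**2 + 20*Y) (X(Y) = (-684 + Y**2 + 20*Y)*Y**2 = Y**2*(-684 + Y**2 + 20*Y))
(1869313 - 319474)*(H(-1717) + X(2173)) = (1869313 - 319474)*((-353 + 2*(-1717)**2) + 2173**2*(-684 + 2173**2 + 20*2173)) = 1549839*((-353 + 2*2948089) + 4721929*(-684 + 4721929 + 43460)) = 1549839*((-353 + 5896178) + 4721929*4764705) = 1549839*(5895825 + 22498598715945) = 1549839*22498604611770 = 34869214872901005030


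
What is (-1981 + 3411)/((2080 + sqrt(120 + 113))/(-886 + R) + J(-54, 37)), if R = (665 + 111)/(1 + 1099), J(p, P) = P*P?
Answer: 115833576625029120/110702108619081071 + 95739072000*sqrt(233)/110702108619081071 ≈ 1.0464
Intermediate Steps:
J(p, P) = P**2
R = 194/275 (R = 776/1100 = 776*(1/1100) = 194/275 ≈ 0.70545)
(-1981 + 3411)/((2080 + sqrt(120 + 113))/(-886 + R) + J(-54, 37)) = (-1981 + 3411)/((2080 + sqrt(120 + 113))/(-886 + 194/275) + 37**2) = 1430/((2080 + sqrt(233))/(-243456/275) + 1369) = 1430/((2080 + sqrt(233))*(-275/243456) + 1369) = 1430/((-17875/7608 - 275*sqrt(233)/243456) + 1369) = 1430/(10397477/7608 - 275*sqrt(233)/243456)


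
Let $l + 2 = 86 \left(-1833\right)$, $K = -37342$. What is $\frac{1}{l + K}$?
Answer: $- \frac{1}{194982} \approx -5.1287 \cdot 10^{-6}$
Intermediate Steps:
$l = -157640$ ($l = -2 + 86 \left(-1833\right) = -2 - 157638 = -157640$)
$\frac{1}{l + K} = \frac{1}{-157640 - 37342} = \frac{1}{-194982} = - \frac{1}{194982}$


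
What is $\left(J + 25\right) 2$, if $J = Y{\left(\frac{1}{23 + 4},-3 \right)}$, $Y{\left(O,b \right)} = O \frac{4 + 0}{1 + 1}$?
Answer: $\frac{1354}{27} \approx 50.148$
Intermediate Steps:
$Y{\left(O,b \right)} = 2 O$ ($Y{\left(O,b \right)} = O \frac{4}{2} = O 4 \cdot \frac{1}{2} = O 2 = 2 O$)
$J = \frac{2}{27}$ ($J = \frac{2}{23 + 4} = \frac{2}{27} \approx 0.074074$)
$\left(J + 25\right) 2 = \left(\frac{2}{27} + 25\right) 2 = \frac{677}{27} \cdot 2 = \frac{1354}{27}$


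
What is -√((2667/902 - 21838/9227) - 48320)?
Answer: -I*√3347000204704845238/8322754 ≈ -219.82*I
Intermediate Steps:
-√((2667/902 - 21838/9227) - 48320) = -√(4910533/8322754 - 48320) = -√(-402150562747/8322754) = -I*√3347000204704845238/8322754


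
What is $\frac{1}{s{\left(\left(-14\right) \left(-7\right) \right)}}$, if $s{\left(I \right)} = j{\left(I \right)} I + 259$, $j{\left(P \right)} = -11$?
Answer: $- \frac{1}{819} \approx -0.001221$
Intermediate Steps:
$s{\left(I \right)} = 259 - 11 I$ ($s{\left(I \right)} = - 11 I + 259 = 259 - 11 I$)
$\frac{1}{s{\left(\left(-14\right) \left(-7\right) \right)}} = \frac{1}{259 - 11 \left(\left(-14\right) \left(-7\right)\right)} = \frac{1}{259 - 1078} = \frac{1}{-819} = - \frac{1}{819}$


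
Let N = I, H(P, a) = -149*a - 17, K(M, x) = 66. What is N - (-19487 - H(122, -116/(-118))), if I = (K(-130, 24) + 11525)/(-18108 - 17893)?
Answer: 41043624219/2124059 ≈ 19323.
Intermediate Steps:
H(P, a) = -17 - 149*a
I = -11591/36001 (I = (66 + 11525)/(-18108 - 17893) = 11591/(-36001) = 11591*(-1/36001) = -11591/36001 ≈ -0.32196)
N = -11591/36001 ≈ -0.32196
N - (-19487 - H(122, -116/(-118))) = -11591/36001 - (-19487 - (-17 - (-17284)/(-118))) = -11591/36001 - (-19487 - (-17 - (-17284)*(-1)/118)) = -11591/36001 - (-19487 - (-17 - 149*58/59)) = -11591/36001 - (-19487 - (-17 - 8642/59)) = -11591/36001 - (-19487 - 1*(-9645/59)) = -11591/36001 - (-19487 + 9645/59) = -11591/36001 - 1*(-1140088/59) = -11591/36001 + 1140088/59 = 41043624219/2124059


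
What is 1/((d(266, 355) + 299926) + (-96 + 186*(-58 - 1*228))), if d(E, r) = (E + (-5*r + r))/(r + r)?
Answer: 355/87554493 ≈ 4.0546e-6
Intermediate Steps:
d(E, r) = (E - 4*r)/(2*r) (d(E, r) = (E - 4*r)/((2*r)) = (E - 4*r)*(1/(2*r)) = (E - 4*r)/(2*r))
1/((d(266, 355) + 299926) + (-96 + 186*(-58 - 1*228))) = 1/(((-2 + (½)*266/355) + 299926) + (-96 + 186*(-58 - 1*228))) = 1/(((-2 + (½)*266*(1/355)) + 299926) + (-96 + 186*(-58 - 228))) = 1/(((-2 + 133/355) + 299926) + (-96 + 186*(-286))) = 1/((-577/355 + 299926) + (-96 - 53196)) = 1/(106473153/355 - 53292) = 1/(87554493/355) = 355/87554493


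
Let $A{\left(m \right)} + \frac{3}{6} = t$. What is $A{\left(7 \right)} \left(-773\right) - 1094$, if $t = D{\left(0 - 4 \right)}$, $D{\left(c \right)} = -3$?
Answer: $\frac{3223}{2} \approx 1611.5$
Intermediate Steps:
$t = -3$
$A{\left(m \right)} = - \frac{7}{2}$ ($A{\left(m \right)} = - \frac{1}{2} - 3 = - \frac{7}{2}$)
$A{\left(7 \right)} \left(-773\right) - 1094 = \left(- \frac{7}{2}\right) \left(-773\right) - 1094 = \frac{5411}{2} - 1094 = \frac{3223}{2}$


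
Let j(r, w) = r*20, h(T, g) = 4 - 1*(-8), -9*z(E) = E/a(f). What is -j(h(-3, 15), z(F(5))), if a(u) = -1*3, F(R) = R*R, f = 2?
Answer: -240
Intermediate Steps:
F(R) = R²
a(u) = -3
z(E) = E/27 (z(E) = -E/(9*(-3)) = -E*(-1)/(9*3) = -(-1)*E/27 = E/27)
h(T, g) = 12 (h(T, g) = 4 + 8 = 12)
j(r, w) = 20*r
-j(h(-3, 15), z(F(5))) = -20*12 = -1*240 = -240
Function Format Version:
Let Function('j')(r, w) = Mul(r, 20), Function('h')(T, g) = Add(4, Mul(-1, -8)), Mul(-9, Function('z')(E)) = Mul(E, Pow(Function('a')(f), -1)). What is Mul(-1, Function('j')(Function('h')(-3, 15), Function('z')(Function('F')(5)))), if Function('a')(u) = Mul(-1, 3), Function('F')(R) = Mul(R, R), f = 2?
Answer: -240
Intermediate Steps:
Function('F')(R) = Pow(R, 2)
Function('a')(u) = -3
Function('z')(E) = Mul(Rational(1, 27), E) (Function('z')(E) = Mul(Rational(-1, 9), Mul(E, Pow(-3, -1))) = Mul(Rational(-1, 9), Mul(E, Rational(-1, 3))) = Mul(Rational(-1, 9), Mul(Rational(-1, 3), E)) = Mul(Rational(1, 27), E))
Function('h')(T, g) = 12 (Function('h')(T, g) = Add(4, 8) = 12)
Function('j')(r, w) = Mul(20, r)
Mul(-1, Function('j')(Function('h')(-3, 15), Function('z')(Function('F')(5)))) = Mul(-1, Mul(20, 12)) = Mul(-1, 240) = -240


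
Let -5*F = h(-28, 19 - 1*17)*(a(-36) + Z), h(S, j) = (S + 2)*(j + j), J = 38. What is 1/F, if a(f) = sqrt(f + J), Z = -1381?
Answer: -6905/198344536 - 5*sqrt(2)/198344536 ≈ -3.4849e-5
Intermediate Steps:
h(S, j) = 2*j*(2 + S) (h(S, j) = (2 + S)*(2*j) = 2*j*(2 + S))
a(f) = sqrt(38 + f) (a(f) = sqrt(f + 38) = sqrt(38 + f))
F = -143624/5 + 104*sqrt(2)/5 (F = -2*(19 - 1*17)*(2 - 28)*(sqrt(38 - 36) - 1381)/5 = -2*(19 - 17)*(-26)*(sqrt(2) - 1381)/5 = -2*2*(-26)*(-1381 + sqrt(2))/5 = -(-104)*(-1381 + sqrt(2))/5 = -(143624 - 104*sqrt(2))/5 = -143624/5 + 104*sqrt(2)/5 ≈ -28695.)
1/F = 1/(-143624/5 + 104*sqrt(2)/5)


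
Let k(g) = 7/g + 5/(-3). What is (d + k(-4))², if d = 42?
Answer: 214369/144 ≈ 1488.7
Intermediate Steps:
k(g) = -5/3 + 7/g (k(g) = 7/g + 5*(-⅓) = 7/g - 5/3 = -5/3 + 7/g)
(d + k(-4))² = (42 + (-5/3 + 7/(-4)))² = (42 + (-5/3 + 7*(-¼)))² = (42 + (-5/3 - 7/4))² = (42 - 41/12)² = (463/12)² = 214369/144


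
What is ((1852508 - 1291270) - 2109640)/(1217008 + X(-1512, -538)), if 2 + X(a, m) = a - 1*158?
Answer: -258067/202556 ≈ -1.2741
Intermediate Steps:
X(a, m) = -160 + a (X(a, m) = -2 + (a - 1*158) = -2 + (a - 158) = -2 + (-158 + a) = -160 + a)
((1852508 - 1291270) - 2109640)/(1217008 + X(-1512, -538)) = ((1852508 - 1291270) - 2109640)/(1217008 + (-160 - 1512)) = (561238 - 2109640)/(1217008 - 1672) = -1548402/1215336 = -1548402*1/1215336 = -258067/202556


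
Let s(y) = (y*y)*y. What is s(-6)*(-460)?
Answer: 99360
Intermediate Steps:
s(y) = y³ (s(y) = y²*y = y³)
s(-6)*(-460) = (-6)³*(-460) = -216*(-460) = 99360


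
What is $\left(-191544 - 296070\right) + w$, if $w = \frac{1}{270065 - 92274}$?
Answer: $- \frac{86693380673}{177791} \approx -4.8761 \cdot 10^{5}$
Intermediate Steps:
$w = \frac{1}{177791} \approx 5.6246 \cdot 10^{-6}$
$\left(-191544 - 296070\right) + w = \left(-191544 - 296070\right) + \frac{1}{177791} = -487614 + \frac{1}{177791} = - \frac{86693380673}{177791}$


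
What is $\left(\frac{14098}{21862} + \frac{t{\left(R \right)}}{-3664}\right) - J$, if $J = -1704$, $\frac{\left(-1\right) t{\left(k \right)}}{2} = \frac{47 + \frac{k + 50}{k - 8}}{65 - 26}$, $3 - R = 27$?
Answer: $\frac{21301198140473}{12495969408} \approx 1704.6$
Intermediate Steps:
$R = -24$ ($R = 3 - 27 = -24$)
$t{\left(k \right)} = - \frac{94}{39} - \frac{2 \left(50 + k\right)}{39 \left(-8 + k\right)}$ ($t{\left(k \right)} = - 2 \frac{47 + \frac{k + 50}{k - 8}}{65 - 26} = - 2 \frac{47 + \frac{50 + k}{-8 + k}}{39} = - 2 \left(47 + \frac{50 + k}{-8 + k}\right) \frac{1}{39} = - 2 \left(\frac{47}{39} + \frac{50 + k}{39 \left(-8 + k\right)}\right) = - \frac{94}{39} - \frac{2 \left(50 + k\right)}{39 \left(-8 + k\right)}$)
$\left(\frac{14098}{21862} + \frac{t{\left(R \right)}}{-3664}\right) - J = \left(\frac{14098}{21862} + \frac{\frac{4}{39} \frac{1}{-8 - 24} \left(163 - -576\right)}{-3664}\right) - -1704 = \left(14098 \cdot \frac{1}{21862} + \frac{4 \left(163 + 576\right)}{39 \left(-32\right)} \left(- \frac{1}{3664}\right)\right) + 1704 = \left(\frac{7049}{10931} + \frac{4}{39} \left(- \frac{1}{32}\right) 739 \left(- \frac{1}{3664}\right)\right) + 1704 = \left(\frac{7049}{10931} - - \frac{739}{1143168}\right) + 1704 = \left(\frac{7049}{10931} + \frac{739}{1143168}\right) + 1704 = \frac{8066269241}{12495969408} + 1704 = \frac{21301198140473}{12495969408}$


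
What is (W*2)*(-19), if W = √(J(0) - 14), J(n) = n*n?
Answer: -38*I*√14 ≈ -142.18*I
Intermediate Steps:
J(n) = n²
W = I*√14 (W = √(0² - 14) = √(0 - 14) = √(-14) = I*√14 ≈ 3.7417*I)
(W*2)*(-19) = ((I*√14)*2)*(-19) = (2*I*√14)*(-19) = -38*I*√14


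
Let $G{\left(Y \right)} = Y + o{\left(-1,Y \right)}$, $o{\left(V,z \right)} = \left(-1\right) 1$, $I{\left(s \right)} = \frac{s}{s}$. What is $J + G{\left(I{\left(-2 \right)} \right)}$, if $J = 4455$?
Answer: $4455$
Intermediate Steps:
$I{\left(s \right)} = 1$
$o{\left(V,z \right)} = -1$
$G{\left(Y \right)} = -1 + Y$ ($G{\left(Y \right)} = Y - 1 = -1 + Y$)
$J + G{\left(I{\left(-2 \right)} \right)} = 4455 + \left(-1 + 1\right) = 4455 + 0 = 4455$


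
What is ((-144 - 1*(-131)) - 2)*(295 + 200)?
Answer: -7425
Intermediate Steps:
((-144 - 1*(-131)) - 2)*(295 + 200) = ((-144 + 131) - 2)*495 = (-13 - 2)*495 = -15*495 = -7425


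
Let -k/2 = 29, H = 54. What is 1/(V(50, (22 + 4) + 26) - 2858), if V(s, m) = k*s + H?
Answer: -1/5704 ≈ -0.00017532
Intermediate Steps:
k = -58 (k = -2*29 = -58)
V(s, m) = 54 - 58*s (V(s, m) = -58*s + 54 = 54 - 58*s)
1/(V(50, (22 + 4) + 26) - 2858) = 1/((54 - 58*50) - 2858) = 1/((54 - 2900) - 2858) = 1/(-2846 - 2858) = 1/(-5704) = -1/5704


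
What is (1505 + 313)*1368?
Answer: 2487024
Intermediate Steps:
(1505 + 313)*1368 = 1818*1368 = 2487024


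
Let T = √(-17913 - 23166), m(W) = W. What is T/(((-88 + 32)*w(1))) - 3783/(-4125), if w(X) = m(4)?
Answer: 1261/1375 - I*√41079/224 ≈ 0.91709 - 0.90482*I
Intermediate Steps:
w(X) = 4
T = I*√41079 (T = √(-41079) = I*√41079 ≈ 202.68*I)
T/(((-88 + 32)*w(1))) - 3783/(-4125) = (I*√41079)/(((-88 + 32)*4)) - 3783/(-4125) = (I*√41079)/((-56*4)) - 3783*(-1/4125) = (I*√41079)/(-224) + 1261/1375 = (I*√41079)*(-1/224) + 1261/1375 = -I*√41079/224 + 1261/1375 = 1261/1375 - I*√41079/224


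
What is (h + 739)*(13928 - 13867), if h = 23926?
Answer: 1504565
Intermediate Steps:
(h + 739)*(13928 - 13867) = (23926 + 739)*(13928 - 13867) = 24665*61 = 1504565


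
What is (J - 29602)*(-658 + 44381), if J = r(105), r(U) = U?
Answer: -1289697331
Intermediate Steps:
J = 105
(J - 29602)*(-658 + 44381) = (105 - 29602)*(-658 + 44381) = -29497*43723 = -1289697331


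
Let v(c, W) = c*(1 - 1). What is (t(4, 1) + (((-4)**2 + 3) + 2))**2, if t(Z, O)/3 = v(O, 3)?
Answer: 441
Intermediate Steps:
v(c, W) = 0 (v(c, W) = c*0 = 0)
t(Z, O) = 0 (t(Z, O) = 3*0 = 0)
(t(4, 1) + (((-4)**2 + 3) + 2))**2 = (0 + (((-4)**2 + 3) + 2))**2 = (0 + ((16 + 3) + 2))**2 = (0 + (19 + 2))**2 = (0 + 21)**2 = 21**2 = 441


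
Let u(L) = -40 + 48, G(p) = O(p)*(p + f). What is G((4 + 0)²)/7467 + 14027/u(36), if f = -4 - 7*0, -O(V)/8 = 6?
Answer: 34911667/19912 ≈ 1753.3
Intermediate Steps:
O(V) = -48 (O(V) = -8*6 = -48)
f = -4 (f = -4 + 0 = -4)
G(p) = 192 - 48*p (G(p) = -48*(p - 4) = -48*(-4 + p) = 192 - 48*p)
u(L) = 8
G((4 + 0)²)/7467 + 14027/u(36) = (192 - 48*(4 + 0)²)/7467 + 14027/8 = (192 - 48*4²)*(1/7467) + 14027*(⅛) = (192 - 48*16)*(1/7467) + 14027/8 = (192 - 768)*(1/7467) + 14027/8 = -576*1/7467 + 14027/8 = -192/2489 + 14027/8 = 34911667/19912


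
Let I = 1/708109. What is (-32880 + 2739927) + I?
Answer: 1916884344124/708109 ≈ 2.7070e+6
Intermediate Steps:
I = 1/708109 ≈ 1.4122e-6
(-32880 + 2739927) + I = (-32880 + 2739927) + 1/708109 = 2707047 + 1/708109 = 1916884344124/708109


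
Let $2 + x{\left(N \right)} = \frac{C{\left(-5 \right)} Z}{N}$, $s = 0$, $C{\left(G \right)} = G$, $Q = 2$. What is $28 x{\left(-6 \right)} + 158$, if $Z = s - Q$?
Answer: $\frac{166}{3} \approx 55.333$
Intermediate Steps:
$Z = -2$ ($Z = 0 - 2 = -2$)
$x{\left(N \right)} = -2 + \frac{10}{N}$ ($x{\left(N \right)} = -2 + \frac{\left(-5\right) \left(-2\right)}{N} = -2 + \frac{10}{N}$)
$28 x{\left(-6 \right)} + 158 = 28 \left(-2 + \frac{10}{-6}\right) + 158 = 28 \left(-2 + 10 \left(- \frac{1}{6}\right)\right) + 158 = 28 \left(-2 - \frac{5}{3}\right) + 158 = 28 \left(- \frac{11}{3}\right) + 158 = - \frac{308}{3} + 158 = \frac{166}{3}$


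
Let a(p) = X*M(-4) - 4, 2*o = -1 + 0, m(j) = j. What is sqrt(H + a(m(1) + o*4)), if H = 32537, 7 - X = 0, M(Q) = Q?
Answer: sqrt(32505) ≈ 180.29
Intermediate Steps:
o = -1/2 (o = (-1 + 0)/2 = (1/2)*(-1) = -1/2 ≈ -0.50000)
X = 7 (X = 7 - 1*0 = 7 + 0 = 7)
a(p) = -32 (a(p) = 7*(-4) - 4 = -28 - 4 = -32)
sqrt(H + a(m(1) + o*4)) = sqrt(32537 - 32) = sqrt(32505)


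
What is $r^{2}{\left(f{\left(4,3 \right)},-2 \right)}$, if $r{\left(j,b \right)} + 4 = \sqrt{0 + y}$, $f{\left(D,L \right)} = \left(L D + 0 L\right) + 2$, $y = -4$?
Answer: $12 - 16 i \approx 12.0 - 16.0 i$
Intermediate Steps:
$f{\left(D,L \right)} = 2 + D L$ ($f{\left(D,L \right)} = \left(D L + 0\right) + 2 = D L + 2 = 2 + D L$)
$r{\left(j,b \right)} = -4 + 2 i$ ($r{\left(j,b \right)} = -4 + \sqrt{0 - 4} = -4 + \sqrt{-4} = -4 + 2 i$)
$r^{2}{\left(f{\left(4,3 \right)},-2 \right)} = \left(-4 + 2 i\right)^{2}$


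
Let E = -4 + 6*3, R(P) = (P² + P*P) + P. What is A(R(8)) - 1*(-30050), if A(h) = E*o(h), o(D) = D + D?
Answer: 33858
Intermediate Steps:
o(D) = 2*D
R(P) = P + 2*P² (R(P) = (P² + P²) + P = 2*P² + P = P + 2*P²)
E = 14 (E = -4 + 18 = 14)
A(h) = 28*h (A(h) = 14*(2*h) = 28*h)
A(R(8)) - 1*(-30050) = 28*(8*(1 + 2*8)) - 1*(-30050) = 28*(8*(1 + 16)) + 30050 = 28*(8*17) + 30050 = 28*136 + 30050 = 3808 + 30050 = 33858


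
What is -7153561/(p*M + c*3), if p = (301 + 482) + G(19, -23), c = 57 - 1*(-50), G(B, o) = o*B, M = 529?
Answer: -7153561/183355 ≈ -39.015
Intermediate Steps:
G(B, o) = B*o
c = 107 (c = 57 + 50 = 107)
p = 346 (p = (301 + 482) + 19*(-23) = 783 - 437 = 346)
-7153561/(p*M + c*3) = -7153561/(346*529 + 107*3) = -7153561/(183034 + 321) = -7153561/183355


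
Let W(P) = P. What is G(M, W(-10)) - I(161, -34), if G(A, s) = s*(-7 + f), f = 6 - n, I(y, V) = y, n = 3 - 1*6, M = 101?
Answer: -181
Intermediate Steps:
n = -3 (n = 3 - 6 = -3)
f = 9 (f = 6 - 1*(-3) = 6 + 3 = 9)
G(A, s) = 2*s (G(A, s) = s*(-7 + 9) = s*2 = 2*s)
G(M, W(-10)) - I(161, -34) = 2*(-10) - 1*161 = -20 - 161 = -181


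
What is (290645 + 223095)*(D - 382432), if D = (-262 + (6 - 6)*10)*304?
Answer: -237388979200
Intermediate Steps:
D = -79648 (D = (-262 + 0*10)*304 = (-262 + 0)*304 = -262*304 = -79648)
(290645 + 223095)*(D - 382432) = (290645 + 223095)*(-79648 - 382432) = 513740*(-462080) = -237388979200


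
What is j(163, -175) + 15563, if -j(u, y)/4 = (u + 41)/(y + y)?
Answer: 2723933/175 ≈ 15565.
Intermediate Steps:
j(u, y) = -2*(41 + u)/y (j(u, y) = -4*(u + 41)/(y + y) = -4*(41 + u)/(2*y) = -4*(41 + u)*1/(2*y) = -2*(41 + u)/y)
j(163, -175) + 15563 = 2*(-41 - 1*163)/(-175) + 15563 = 2*(-1/175)*(-41 - 163) + 15563 = 2*(-1/175)*(-204) + 15563 = 408/175 + 15563 = 2723933/175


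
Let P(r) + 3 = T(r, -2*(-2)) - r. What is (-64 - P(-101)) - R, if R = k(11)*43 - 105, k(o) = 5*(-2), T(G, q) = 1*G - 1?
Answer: 475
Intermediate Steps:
T(G, q) = -1 + G (T(G, q) = G - 1 = -1 + G)
k(o) = -10
R = -535 (R = -10*43 - 105 = -430 - 105 = -535)
P(r) = -4 (P(r) = -3 + ((-1 + r) - r) = -3 - 1 = -4)
(-64 - P(-101)) - R = (-64 - 1*(-4)) - 1*(-535) = (-64 + 4) + 535 = -60 + 535 = 475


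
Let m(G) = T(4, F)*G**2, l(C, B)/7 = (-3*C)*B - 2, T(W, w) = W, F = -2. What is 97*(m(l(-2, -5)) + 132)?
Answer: 19481092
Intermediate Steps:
l(C, B) = -14 - 21*B*C (l(C, B) = 7*((-3*C)*B - 2) = 7*(-3*B*C - 2) = 7*(-2 - 3*B*C) = -14 - 21*B*C)
m(G) = 4*G**2
97*(m(l(-2, -5)) + 132) = 97*(4*(-14 - 21*(-5)*(-2))**2 + 132) = 97*(4*(-14 - 210)**2 + 132) = 97*(4*(-224)**2 + 132) = 97*(4*50176 + 132) = 97*(200704 + 132) = 97*200836 = 19481092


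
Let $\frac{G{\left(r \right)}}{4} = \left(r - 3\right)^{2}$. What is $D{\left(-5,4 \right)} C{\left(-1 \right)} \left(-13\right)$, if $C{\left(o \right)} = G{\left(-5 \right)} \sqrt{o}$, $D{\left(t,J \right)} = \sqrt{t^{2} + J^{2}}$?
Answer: $- 3328 i \sqrt{41} \approx - 21310.0 i$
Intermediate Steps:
$D{\left(t,J \right)} = \sqrt{J^{2} + t^{2}}$
$G{\left(r \right)} = 4 \left(-3 + r\right)^{2}$ ($G{\left(r \right)} = 4 \left(r - 3\right)^{2} = 4 \left(-3 + r\right)^{2}$)
$C{\left(o \right)} = 256 \sqrt{o}$ ($C{\left(o \right)} = 4 \left(-3 - 5\right)^{2} \sqrt{o} = 4 \left(-8\right)^{2} \sqrt{o} = 4 \cdot 64 \sqrt{o} = 256 \sqrt{o}$)
$D{\left(-5,4 \right)} C{\left(-1 \right)} \left(-13\right) = \sqrt{4^{2} + \left(-5\right)^{2}} \cdot 256 \sqrt{-1} \left(-13\right) = \sqrt{16 + 25} \cdot 256 i \left(-13\right) = \sqrt{41} \cdot 256 i \left(-13\right) = 256 i \sqrt{41} \left(-13\right) = - 3328 i \sqrt{41}$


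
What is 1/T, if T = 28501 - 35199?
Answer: -1/6698 ≈ -0.00014930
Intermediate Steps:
T = -6698
1/T = 1/(-6698) = -1/6698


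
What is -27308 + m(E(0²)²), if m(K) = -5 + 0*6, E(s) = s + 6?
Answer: -27313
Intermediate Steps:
E(s) = 6 + s
m(K) = -5 (m(K) = -5 + 0 = -5)
-27308 + m(E(0²)²) = -27308 - 5 = -27313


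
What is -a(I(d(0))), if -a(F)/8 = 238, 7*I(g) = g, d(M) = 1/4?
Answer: 1904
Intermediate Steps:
d(M) = ¼
I(g) = g/7
a(F) = -1904 (a(F) = -8*238 = -1904)
-a(I(d(0))) = -1*(-1904) = 1904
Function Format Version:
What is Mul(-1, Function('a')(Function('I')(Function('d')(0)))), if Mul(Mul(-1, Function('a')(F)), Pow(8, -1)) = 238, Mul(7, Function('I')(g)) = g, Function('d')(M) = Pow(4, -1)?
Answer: 1904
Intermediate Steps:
Function('d')(M) = Rational(1, 4)
Function('I')(g) = Mul(Rational(1, 7), g)
Function('a')(F) = -1904 (Function('a')(F) = Mul(-8, 238) = -1904)
Mul(-1, Function('a')(Function('I')(Function('d')(0)))) = Mul(-1, -1904) = 1904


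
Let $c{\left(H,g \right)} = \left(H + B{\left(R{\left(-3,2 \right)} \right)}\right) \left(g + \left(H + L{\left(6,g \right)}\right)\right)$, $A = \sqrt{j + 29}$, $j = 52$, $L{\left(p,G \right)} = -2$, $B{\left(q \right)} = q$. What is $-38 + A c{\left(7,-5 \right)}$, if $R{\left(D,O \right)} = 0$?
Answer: $-38$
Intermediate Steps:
$A = 9$ ($A = \sqrt{52 + 29} = \sqrt{81} = 9$)
$c{\left(H,g \right)} = H \left(-2 + H + g\right)$ ($c{\left(H,g \right)} = \left(H + 0\right) \left(g + \left(H - 2\right)\right) = H \left(g + \left(-2 + H\right)\right) = H \left(-2 + H + g\right)$)
$-38 + A c{\left(7,-5 \right)} = -38 + 9 \cdot 7 \left(-2 + 7 - 5\right) = -38 + 9 \cdot 7 \cdot 0 = -38 + 9 \cdot 0 = -38 + 0 = -38$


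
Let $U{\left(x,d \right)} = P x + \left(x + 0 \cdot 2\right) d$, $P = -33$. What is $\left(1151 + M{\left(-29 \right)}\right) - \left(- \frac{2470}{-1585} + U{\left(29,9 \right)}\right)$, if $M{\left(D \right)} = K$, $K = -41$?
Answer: $\frac{572008}{317} \approx 1804.4$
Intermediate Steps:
$M{\left(D \right)} = -41$
$U{\left(x,d \right)} = - 33 x + d x$ ($U{\left(x,d \right)} = - 33 x + \left(x + 0 \cdot 2\right) d = - 33 x + \left(x + 0\right) d = - 33 x + x d = - 33 x + d x$)
$\left(1151 + M{\left(-29 \right)}\right) - \left(- \frac{2470}{-1585} + U{\left(29,9 \right)}\right) = \left(1151 - 41\right) - \left(- \frac{2470}{-1585} + 29 \left(-33 + 9\right)\right) = 1110 - \left(\left(-2470\right) \left(- \frac{1}{1585}\right) + 29 \left(-24\right)\right) = 1110 - \left(\frac{494}{317} - 696\right) = 1110 - - \frac{220138}{317} = 1110 + \frac{220138}{317} = \frac{572008}{317}$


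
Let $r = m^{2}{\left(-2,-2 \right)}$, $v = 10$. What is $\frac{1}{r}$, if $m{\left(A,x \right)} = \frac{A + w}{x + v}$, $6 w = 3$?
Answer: $\frac{256}{9} \approx 28.444$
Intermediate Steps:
$w = \frac{1}{2}$ ($w = \frac{1}{6} \cdot 3 = \frac{1}{2} \approx 0.5$)
$m{\left(A,x \right)} = \frac{\frac{1}{2} + A}{10 + x}$ ($m{\left(A,x \right)} = \frac{A + \frac{1}{2}}{x + 10} = \frac{\frac{1}{2} + A}{10 + x}$)
$r = \frac{9}{256}$ ($r = \left(\frac{\frac{1}{2} - 2}{10 - 2}\right)^{2} = \left(\frac{1}{8} \left(- \frac{3}{2}\right)\right)^{2} = \left(- \frac{3}{16}\right)^{2} = \frac{9}{256} \approx 0.035156$)
$\frac{1}{r} = \frac{1}{\frac{9}{256}} = \frac{256}{9}$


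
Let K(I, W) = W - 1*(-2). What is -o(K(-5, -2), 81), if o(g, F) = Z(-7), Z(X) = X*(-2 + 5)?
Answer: 21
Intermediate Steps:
K(I, W) = 2 + W (K(I, W) = W + 2 = 2 + W)
Z(X) = 3*X (Z(X) = X*3 = 3*X)
o(g, F) = -21 (o(g, F) = 3*(-7) = -21)
-o(K(-5, -2), 81) = -1*(-21) = 21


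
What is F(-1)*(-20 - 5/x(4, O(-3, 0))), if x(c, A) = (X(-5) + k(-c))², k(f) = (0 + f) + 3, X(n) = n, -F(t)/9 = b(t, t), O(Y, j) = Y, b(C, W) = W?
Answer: -725/4 ≈ -181.25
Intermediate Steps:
F(t) = -9*t
k(f) = 3 + f (k(f) = f + 3 = 3 + f)
x(c, A) = (-2 - c)² (x(c, A) = (-5 + (3 - c))² = (-2 - c)²)
F(-1)*(-20 - 5/x(4, O(-3, 0))) = (-9*(-1))*(-20 - 5/(2 + 4)²) = 9*(-20 - 5/(6²)) = 9*(-20 - 5/36) = 9*(-725/36) = -725/4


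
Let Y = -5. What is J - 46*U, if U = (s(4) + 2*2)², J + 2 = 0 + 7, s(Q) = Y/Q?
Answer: -2743/8 ≈ -342.88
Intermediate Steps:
s(Q) = -5/Q
J = 5 (J = -2 + (0 + 7) = -2 + 7 = 5)
U = 121/16 (U = (-5/4 + 2*2)² = (-5*¼ + 4)² = (-5/4 + 4)² = (11/4)² = 121/16 ≈ 7.5625)
J - 46*U = 5 - 46*121/16 = 5 - 2783/8 = -2743/8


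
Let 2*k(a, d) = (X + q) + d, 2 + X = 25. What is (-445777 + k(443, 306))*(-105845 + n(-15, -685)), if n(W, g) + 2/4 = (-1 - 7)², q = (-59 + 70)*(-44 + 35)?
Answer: 47142794853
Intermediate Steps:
X = 23 (X = -2 + 25 = 23)
q = -99 (q = 11*(-9) = -99)
n(W, g) = 127/2 (n(W, g) = -½ + (-1 - 7)² = -½ + (-8)² = -½ + 64 = 127/2)
k(a, d) = -38 + d/2 (k(a, d) = ((23 - 99) + d)/2 = (-76 + d)/2 = -38 + d/2)
(-445777 + k(443, 306))*(-105845 + n(-15, -685)) = (-445777 + (-38 + (½)*306))*(-105845 + 127/2) = (-445777 + (-38 + 153))*(-211563/2) = (-445777 + 115)*(-211563/2) = -445662*(-211563/2) = 47142794853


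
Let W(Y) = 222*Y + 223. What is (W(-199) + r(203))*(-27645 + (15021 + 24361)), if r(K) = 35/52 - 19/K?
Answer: -5445766863031/10556 ≈ -5.1589e+8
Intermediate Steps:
r(K) = 35/52 - 19/K (r(K) = 35*(1/52) - 19/K = 35/52 - 19/K)
W(Y) = 223 + 222*Y
(W(-199) + r(203))*(-27645 + (15021 + 24361)) = ((223 + 222*(-199)) + (35/52 - 19/203))*(-27645 + (15021 + 24361)) = ((223 - 44178) + (35/52 - 19*1/203))*(-27645 + 39382) = (-43955 + (35/52 - 19/203))*11737 = (-43955 + 6117/10556)*11737 = -463982863/10556*11737 = -5445766863031/10556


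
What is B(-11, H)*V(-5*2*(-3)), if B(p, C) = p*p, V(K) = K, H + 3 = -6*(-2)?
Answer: 3630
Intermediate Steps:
H = 9 (H = -3 - 6*(-2) = -3 + 12 = 9)
B(p, C) = p²
B(-11, H)*V(-5*2*(-3)) = (-11)²*(-5*2*(-3)) = 121*(-10*(-3)) = 121*30 = 3630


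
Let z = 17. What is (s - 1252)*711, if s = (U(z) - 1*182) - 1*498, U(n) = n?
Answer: -1361565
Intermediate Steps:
s = -663 (s = (17 - 1*182) - 1*498 = (17 - 182) - 498 = -165 - 498 = -663)
(s - 1252)*711 = (-663 - 1252)*711 = -1915*711 = -1361565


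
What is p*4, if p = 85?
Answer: 340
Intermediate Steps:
p*4 = 85*4 = 340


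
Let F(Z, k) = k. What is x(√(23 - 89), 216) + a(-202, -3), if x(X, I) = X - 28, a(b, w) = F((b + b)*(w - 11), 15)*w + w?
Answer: -76 + I*√66 ≈ -76.0 + 8.124*I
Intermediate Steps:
a(b, w) = 16*w (a(b, w) = 15*w + w = 16*w)
x(X, I) = -28 + X
x(√(23 - 89), 216) + a(-202, -3) = (-28 + √(23 - 89)) + 16*(-3) = (-28 + √(-66)) - 48 = (-28 + I*√66) - 48 = -76 + I*√66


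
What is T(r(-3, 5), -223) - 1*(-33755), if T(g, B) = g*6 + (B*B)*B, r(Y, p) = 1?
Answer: -11055806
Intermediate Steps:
T(g, B) = B³ + 6*g (T(g, B) = 6*g + B²*B = 6*g + B³ = B³ + 6*g)
T(r(-3, 5), -223) - 1*(-33755) = ((-223)³ + 6*1) - 1*(-33755) = (-11089567 + 6) + 33755 = -11089561 + 33755 = -11055806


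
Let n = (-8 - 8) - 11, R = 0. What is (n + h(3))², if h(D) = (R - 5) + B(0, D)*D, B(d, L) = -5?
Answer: 2209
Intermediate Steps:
h(D) = -5 - 5*D (h(D) = (0 - 5) - 5*D = -5 - 5*D)
n = -27 (n = -16 - 11 = -27)
(n + h(3))² = (-27 + (-5 - 5*3))² = (-27 + (-5 - 15))² = (-27 - 20)² = (-47)² = 2209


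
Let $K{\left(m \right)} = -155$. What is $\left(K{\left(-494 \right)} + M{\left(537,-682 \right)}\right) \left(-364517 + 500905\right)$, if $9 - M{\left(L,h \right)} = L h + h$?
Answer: $50023026760$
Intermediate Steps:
$M{\left(L,h \right)} = 9 - h - L h$ ($M{\left(L,h \right)} = 9 - \left(L h + h\right) = 9 - \left(h + L h\right) = 9 - h - L h$)
$\left(K{\left(-494 \right)} + M{\left(537,-682 \right)}\right) \left(-364517 + 500905\right) = \left(-155 - \left(-691 - 366234\right)\right) \left(-364517 + 500905\right) = \left(-155 + \left(9 + 682 + 366234\right)\right) 136388 = \left(-155 + 366925\right) 136388 = 366770 \cdot 136388 = 50023026760$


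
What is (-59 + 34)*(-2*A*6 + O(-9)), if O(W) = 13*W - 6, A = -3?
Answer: 2175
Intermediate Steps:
O(W) = -6 + 13*W
(-59 + 34)*(-2*A*6 + O(-9)) = (-59 + 34)*(-2*(-3)*6 + (-6 + 13*(-9))) = -25*(6*6 + (-6 - 117)) = -25*(36 - 123) = -25*(-87) = 2175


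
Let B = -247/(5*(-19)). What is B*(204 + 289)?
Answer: 6409/5 ≈ 1281.8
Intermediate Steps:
B = 13/5 (B = -247/(-95) = -247*(-1/95) = 13/5 ≈ 2.6000)
B*(204 + 289) = 13*(204 + 289)/5 = (13/5)*493 = 6409/5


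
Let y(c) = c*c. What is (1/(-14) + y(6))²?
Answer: 253009/196 ≈ 1290.9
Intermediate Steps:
y(c) = c²
(1/(-14) + y(6))² = (1/(-14) + 6²)² = (-1/14 + 36)² = (503/14)² = 253009/196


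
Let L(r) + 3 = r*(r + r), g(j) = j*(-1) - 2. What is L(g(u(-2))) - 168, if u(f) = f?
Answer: -171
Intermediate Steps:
g(j) = -2 - j (g(j) = -j - 2 = -2 - j)
L(r) = -3 + 2*r² (L(r) = -3 + r*(r + r) = -3 + r*(2*r) = -3 + 2*r²)
L(g(u(-2))) - 168 = (-3 + 2*(-2 - 1*(-2))²) - 168 = (-3 + 2*(-2 + 2)²) - 168 = (-3 + 2*0²) - 168 = (-3 + 2*0) - 168 = (-3 + 0) - 168 = -3 - 168 = -171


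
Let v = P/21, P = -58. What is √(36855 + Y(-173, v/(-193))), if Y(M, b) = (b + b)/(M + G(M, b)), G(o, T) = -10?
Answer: √2252730770471419/247233 ≈ 191.98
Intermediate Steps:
v = -58/21 ≈ -2.7619
Y(M, b) = 2*b/(-10 + M) (Y(M, b) = (b + b)/(M - 10) = (2*b)/(-10 + M) = 2*b/(-10 + M))
√(36855 + Y(-173, v/(-193))) = √(36855 + 2*(-58/21/(-193))/(-10 - 173)) = √(36855 + 2*(-58/21*(-1/193))/(-183)) = √(36855 + 2*(58/4053)*(-1/183)) = √(36855 - 116/741699) = √(27335316529/741699) = √2252730770471419/247233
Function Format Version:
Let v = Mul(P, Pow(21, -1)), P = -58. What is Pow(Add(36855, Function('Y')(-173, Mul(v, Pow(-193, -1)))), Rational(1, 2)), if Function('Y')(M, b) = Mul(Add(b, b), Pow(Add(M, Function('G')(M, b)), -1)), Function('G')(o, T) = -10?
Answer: Mul(Rational(1, 247233), Pow(2252730770471419, Rational(1, 2))) ≈ 191.98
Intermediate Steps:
v = Rational(-58, 21) (v = Mul(-58, Pow(21, -1)) = Mul(-58, Rational(1, 21)) = Rational(-58, 21) ≈ -2.7619)
Function('Y')(M, b) = Mul(2, b, Pow(Add(-10, M), -1)) (Function('Y')(M, b) = Mul(Add(b, b), Pow(Add(M, -10), -1)) = Mul(Mul(2, b), Pow(Add(-10, M), -1)) = Mul(2, b, Pow(Add(-10, M), -1)))
Pow(Add(36855, Function('Y')(-173, Mul(v, Pow(-193, -1)))), Rational(1, 2)) = Pow(Add(36855, Mul(2, Mul(Rational(-58, 21), Pow(-193, -1)), Pow(Add(-10, -173), -1))), Rational(1, 2)) = Pow(Add(36855, Mul(2, Mul(Rational(-58, 21), Rational(-1, 193)), Pow(-183, -1))), Rational(1, 2)) = Pow(Add(36855, Mul(2, Rational(58, 4053), Rational(-1, 183))), Rational(1, 2)) = Pow(Add(36855, Rational(-116, 741699)), Rational(1, 2)) = Pow(Rational(27335316529, 741699), Rational(1, 2)) = Mul(Rational(1, 247233), Pow(2252730770471419, Rational(1, 2)))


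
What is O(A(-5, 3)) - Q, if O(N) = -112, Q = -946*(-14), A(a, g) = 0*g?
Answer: -13356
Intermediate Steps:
A(a, g) = 0
Q = 13244
O(A(-5, 3)) - Q = -112 - 1*13244 = -112 - 13244 = -13356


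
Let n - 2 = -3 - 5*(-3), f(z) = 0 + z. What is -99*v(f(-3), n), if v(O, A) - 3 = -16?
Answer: 1287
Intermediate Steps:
f(z) = z
n = 14 (n = 2 + (-3 - 5*(-3)) = 2 + (-3 + 15) = 2 + 12 = 14)
v(O, A) = -13 (v(O, A) = 3 - 16 = -13)
-99*v(f(-3), n) = -99*(-13) = 1287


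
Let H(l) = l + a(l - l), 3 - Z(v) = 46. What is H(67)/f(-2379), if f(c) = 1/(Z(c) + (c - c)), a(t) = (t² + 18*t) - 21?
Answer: -1978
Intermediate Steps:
a(t) = -21 + t² + 18*t
Z(v) = -43 (Z(v) = 3 - 1*46 = 3 - 46 = -43)
f(c) = -1/43 (f(c) = 1/(-43 + (c - c)) = 1/(-43 + 0) = 1/(-43) = -1/43)
H(l) = -21 + l (H(l) = l + (-21 + (l - l)² + 18*(l - l)) = l + (-21 + 0² + 18*0) = l + (-21 + 0 + 0) = l - 21 = -21 + l)
H(67)/f(-2379) = (-21 + 67)/(-1/43) = 46*(-43) = -1978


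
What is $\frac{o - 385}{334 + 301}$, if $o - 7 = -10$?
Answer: $- \frac{388}{635} \approx -0.61102$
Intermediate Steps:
$o = -3$ ($o = 7 - 10 = -3$)
$\frac{o - 385}{334 + 301} = \frac{-3 - 385}{334 + 301} = - \frac{388}{635}$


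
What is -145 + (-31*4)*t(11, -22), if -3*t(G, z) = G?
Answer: 929/3 ≈ 309.67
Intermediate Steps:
t(G, z) = -G/3
-145 + (-31*4)*t(11, -22) = -145 + (-31*4)*(-1/3*11) = -145 - 124*(-11/3) = -145 + 1364/3 = 929/3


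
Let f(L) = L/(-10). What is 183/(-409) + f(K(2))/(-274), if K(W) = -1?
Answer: -501829/1120660 ≈ -0.44780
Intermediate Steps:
f(L) = -L/10 (f(L) = L*(-1/10) = -L/10)
183/(-409) + f(K(2))/(-274) = 183/(-409) - 1/10*(-1)/(-274) = 183*(-1/409) + (1/10)*(-1/274) = -183/409 - 1/2740 = -501829/1120660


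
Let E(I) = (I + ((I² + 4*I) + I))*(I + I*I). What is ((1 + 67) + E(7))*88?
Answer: 454432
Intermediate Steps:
E(I) = (I + I²)*(I² + 6*I) (E(I) = (I + (I² + 5*I))*(I + I²) = (I² + 6*I)*(I + I²) = (I + I²)*(I² + 6*I))
((1 + 67) + E(7))*88 = ((1 + 67) + 7²*(6 + 7² + 7*7))*88 = (68 + 49*(6 + 49 + 49))*88 = (68 + 49*104)*88 = (68 + 5096)*88 = 5164*88 = 454432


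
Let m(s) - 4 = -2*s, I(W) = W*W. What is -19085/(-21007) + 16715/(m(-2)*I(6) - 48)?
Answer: 71142481/1008336 ≈ 70.554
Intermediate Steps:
I(W) = W²
m(s) = 4 - 2*s
-19085/(-21007) + 16715/(m(-2)*I(6) - 48) = -19085/(-21007) + 16715/((4 - 2*(-2))*6² - 48) = -19085*(-1/21007) + 16715/((4 + 4)*36 - 48) = 19085/21007 + 16715/(8*36 - 48) = 19085/21007 + 16715/(288 - 48) = 19085/21007 + 16715/240 = 19085/21007 + 16715*(1/240) = 19085/21007 + 3343/48 = 71142481/1008336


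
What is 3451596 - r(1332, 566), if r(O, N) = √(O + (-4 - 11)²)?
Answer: 3451596 - 3*√173 ≈ 3.4516e+6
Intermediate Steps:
r(O, N) = √(225 + O) (r(O, N) = √(O + (-15)²) = √(O + 225) = √(225 + O))
3451596 - r(1332, 566) = 3451596 - √(225 + 1332) = 3451596 - √1557 = 3451596 - 3*√173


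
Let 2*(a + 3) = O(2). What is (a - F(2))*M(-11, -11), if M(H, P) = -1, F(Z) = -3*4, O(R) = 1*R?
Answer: -10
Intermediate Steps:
O(R) = R
a = -2 (a = -3 + (1/2)*2 = -3 + 1 = -2)
F(Z) = -12
(a - F(2))*M(-11, -11) = (-2 - 1*(-12))*(-1) = (-2 + 12)*(-1) = 10*(-1) = -10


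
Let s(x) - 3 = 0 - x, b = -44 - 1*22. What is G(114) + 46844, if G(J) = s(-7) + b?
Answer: 46788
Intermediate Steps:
b = -66 (b = -44 - 22 = -66)
s(x) = 3 - x (s(x) = 3 + (0 - x) = 3 - x)
G(J) = -56 (G(J) = (3 - 1*(-7)) - 66 = (3 + 7) - 66 = 10 - 66 = -56)
G(114) + 46844 = -56 + 46844 = 46788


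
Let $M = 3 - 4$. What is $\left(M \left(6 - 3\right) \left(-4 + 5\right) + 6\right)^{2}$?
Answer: $9$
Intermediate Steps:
$M = -1$ ($M = 3 - 4 = -1$)
$\left(M \left(6 - 3\right) \left(-4 + 5\right) + 6\right)^{2} = \left(- \left(6 - 3\right) \left(-4 + 5\right) + 6\right)^{2} = \left(- 3 \cdot 1 + 6\right)^{2} = \left(\left(-1\right) 3 + 6\right)^{2} = \left(-3 + 6\right)^{2} = 3^{2} = 9$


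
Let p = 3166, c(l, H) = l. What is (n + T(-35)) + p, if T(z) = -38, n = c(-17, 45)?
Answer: 3111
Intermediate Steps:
n = -17
(n + T(-35)) + p = (-17 - 38) + 3166 = -55 + 3166 = 3111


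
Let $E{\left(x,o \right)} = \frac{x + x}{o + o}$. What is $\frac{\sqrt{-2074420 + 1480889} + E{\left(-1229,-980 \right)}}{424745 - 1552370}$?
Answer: $- \frac{1229}{1105072500} - \frac{i \sqrt{593531}}{1127625} \approx -1.1121 \cdot 10^{-6} - 0.00068321 i$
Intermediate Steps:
$E{\left(x,o \right)} = \frac{x}{o}$ ($E{\left(x,o \right)} = \frac{2 x}{2 o} = 2 x \frac{1}{2 o} = \frac{x}{o}$)
$\frac{\sqrt{-2074420 + 1480889} + E{\left(-1229,-980 \right)}}{424745 - 1552370} = \frac{\sqrt{-2074420 + 1480889} - \frac{1229}{-980}}{424745 - 1552370} = \frac{\sqrt{-593531} - - \frac{1229}{980}}{424745 - 1552370} = \frac{i \sqrt{593531} + \frac{1229}{980}}{-1127625} = \left(\frac{1229}{980} + i \sqrt{593531}\right) \left(- \frac{1}{1127625}\right) = - \frac{1229}{1105072500} - \frac{i \sqrt{593531}}{1127625}$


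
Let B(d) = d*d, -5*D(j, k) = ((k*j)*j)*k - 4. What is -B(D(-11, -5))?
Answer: -9126441/25 ≈ -3.6506e+5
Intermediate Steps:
D(j, k) = ⅘ - j²*k²/5 (D(j, k) = -(((k*j)*j)*k - 4)/5 = -(((j*k)*j)*k - 4)/5 = -((k*j²)*k - 4)/5 = -(j²*k² - 4)/5 = -(-4 + j²*k²)/5 = ⅘ - j²*k²/5)
B(d) = d²
-B(D(-11, -5)) = -(⅘ - ⅕*(-11)²*(-5)²)² = -(⅘ - ⅕*121*25)² = -(⅘ - 605)² = -(-3021/5)² = -1*9126441/25 = -9126441/25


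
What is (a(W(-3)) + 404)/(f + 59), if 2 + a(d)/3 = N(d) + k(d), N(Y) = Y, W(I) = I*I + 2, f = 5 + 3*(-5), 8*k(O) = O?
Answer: 3481/392 ≈ 8.8801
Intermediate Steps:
k(O) = O/8
f = -10 (f = 5 - 15 = -10)
W(I) = 2 + I**2 (W(I) = I**2 + 2 = 2 + I**2)
a(d) = -6 + 27*d/8 (a(d) = -6 + 3*(d + d/8) = -6 + 3*(9*d/8) = -6 + 27*d/8)
(a(W(-3)) + 404)/(f + 59) = ((-6 + 27*(2 + (-3)**2)/8) + 404)/(-10 + 59) = ((-6 + 27*(2 + 9)/8) + 404)/49 = ((-6 + (27/8)*11) + 404)*(1/49) = ((-6 + 297/8) + 404)*(1/49) = (249/8 + 404)*(1/49) = (3481/8)*(1/49) = 3481/392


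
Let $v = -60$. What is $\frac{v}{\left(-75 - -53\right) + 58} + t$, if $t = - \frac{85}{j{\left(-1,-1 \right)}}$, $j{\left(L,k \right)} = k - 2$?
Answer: $\frac{80}{3} \approx 26.667$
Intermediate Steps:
$j{\left(L,k \right)} = -2 + k$ ($j{\left(L,k \right)} = k - 2 = -2 + k$)
$t = \frac{85}{3}$ ($t = - \frac{85}{-2 - 1} = - \frac{85}{-3} = \left(-85\right) \left(- \frac{1}{3}\right) = \frac{85}{3} \approx 28.333$)
$\frac{v}{\left(-75 - -53\right) + 58} + t = - \frac{60}{\left(-75 - -53\right) + 58} + \frac{85}{3} = - \frac{60}{\left(-75 + 53\right) + 58} + \frac{85}{3} = - \frac{60}{-22 + 58} + \frac{85}{3} = - \frac{60}{36} + \frac{85}{3} = \left(-60\right) \frac{1}{36} + \frac{85}{3} = - \frac{5}{3} + \frac{85}{3} = \frac{80}{3}$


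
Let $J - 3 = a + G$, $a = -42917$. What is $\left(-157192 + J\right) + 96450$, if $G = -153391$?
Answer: $-257047$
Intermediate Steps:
$J = -196305$ ($J = 3 - 196308 = -196305$)
$\left(-157192 + J\right) + 96450 = \left(-157192 - 196305\right) + 96450 = -353497 + 96450 = -257047$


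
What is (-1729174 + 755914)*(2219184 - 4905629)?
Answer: 2614609460700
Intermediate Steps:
(-1729174 + 755914)*(2219184 - 4905629) = -973260*(-2686445) = 2614609460700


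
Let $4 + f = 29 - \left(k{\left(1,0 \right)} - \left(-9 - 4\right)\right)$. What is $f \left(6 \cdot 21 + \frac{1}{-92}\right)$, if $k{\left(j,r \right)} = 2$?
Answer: $\frac{57955}{46} \approx 1259.9$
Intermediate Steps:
$f = 10$ ($f = -4 + \left(29 - \left(2 - \left(-9 - 4\right)\right)\right) = -4 + \left(29 - \left(2 - -13\right)\right) = -4 + \left(29 - \left(2 + 13\right)\right) = -4 + \left(29 - 15\right) = -4 + 14 = 10$)
$f \left(6 \cdot 21 + \frac{1}{-92}\right) = 10 \left(6 \cdot 21 + \frac{1}{-92}\right) = 10 \left(126 - \frac{1}{92}\right) = 10 \cdot \frac{11591}{92} = \frac{57955}{46}$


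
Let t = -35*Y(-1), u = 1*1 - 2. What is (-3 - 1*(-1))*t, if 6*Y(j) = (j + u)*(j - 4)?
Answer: 350/3 ≈ 116.67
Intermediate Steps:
u = -1 (u = 1 - 2 = -1)
Y(j) = (-1 + j)*(-4 + j)/6 (Y(j) = ((j - 1)*(j - 4))/6 = ((-1 + j)*(-4 + j))/6 = (-1 + j)*(-4 + j)/6)
t = -175/3 (t = -35*(⅔ - ⅚*(-1) + (⅙)*(-1)²) = -35*(⅔ + ⅚ + (⅙)*1) = -35*(⅔ + ⅚ + ⅙) = -35*5/3 = -175/3 ≈ -58.333)
(-3 - 1*(-1))*t = (-3 - 1*(-1))*(-175/3) = (-3 + 1)*(-175/3) = -2*(-175/3) = 350/3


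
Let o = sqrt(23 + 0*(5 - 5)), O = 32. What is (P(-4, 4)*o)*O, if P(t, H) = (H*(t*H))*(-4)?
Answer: 8192*sqrt(23) ≈ 39287.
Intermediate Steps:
P(t, H) = -4*t*H**2 (P(t, H) = (H*(H*t))*(-4) = (t*H**2)*(-4) = -4*t*H**2)
o = sqrt(23) (o = sqrt(23 + 0*0) = sqrt(23 + 0) = sqrt(23) ≈ 4.7958)
(P(-4, 4)*o)*O = ((-4*(-4)*4**2)*sqrt(23))*32 = ((-4*(-4)*16)*sqrt(23))*32 = (256*sqrt(23))*32 = 8192*sqrt(23)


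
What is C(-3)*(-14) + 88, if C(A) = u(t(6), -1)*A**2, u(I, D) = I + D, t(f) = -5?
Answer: 844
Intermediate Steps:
u(I, D) = D + I
C(A) = -6*A**2 (C(A) = (-1 - 5)*A**2 = -6*A**2)
C(-3)*(-14) + 88 = -6*(-3)**2*(-14) + 88 = -6*9*(-14) + 88 = -54*(-14) + 88 = 756 + 88 = 844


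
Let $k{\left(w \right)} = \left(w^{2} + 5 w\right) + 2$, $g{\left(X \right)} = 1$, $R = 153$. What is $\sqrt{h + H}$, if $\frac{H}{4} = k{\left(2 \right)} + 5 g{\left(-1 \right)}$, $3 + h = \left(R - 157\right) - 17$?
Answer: $2 \sqrt{15} \approx 7.746$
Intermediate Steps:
$k{\left(w \right)} = 2 + w^{2} + 5 w$
$h = -24$ ($h = -3 + \left(\left(153 - 157\right) - 17\right) = -3 - 21 = -24$)
$H = 84$ ($H = 4 \left(\left(2 + 2^{2} + 5 \cdot 2\right) + 5 \cdot 1\right) = 4 \left(\left(2 + 4 + 10\right) + 5\right) = 4 \left(16 + 5\right) = 4 \cdot 21 = 84$)
$\sqrt{h + H} = \sqrt{-24 + 84} = \sqrt{60} = 2 \sqrt{15}$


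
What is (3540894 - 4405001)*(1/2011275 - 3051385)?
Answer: 5303175329772284518/2011275 ≈ 2.6367e+12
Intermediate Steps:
(3540894 - 4405001)*(1/2011275 - 3051385) = -864107*(1/2011275 - 3051385) = -864107*(-6137174365874/2011275) = 5303175329772284518/2011275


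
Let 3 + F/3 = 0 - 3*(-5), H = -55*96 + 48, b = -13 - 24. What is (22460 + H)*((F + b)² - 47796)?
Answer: -823412260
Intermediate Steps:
b = -37
H = -5232 (H = -5280 + 48 = -5232)
F = 36 (F = -9 + 3*(0 - 3*(-5)) = -9 + 3*(0 + 15) = -9 + 3*15 = -9 + 45 = 36)
(22460 + H)*((F + b)² - 47796) = (22460 - 5232)*((36 - 37)² - 47796) = 17228*((-1)² - 47796) = 17228*(1 - 47796) = 17228*(-47795) = -823412260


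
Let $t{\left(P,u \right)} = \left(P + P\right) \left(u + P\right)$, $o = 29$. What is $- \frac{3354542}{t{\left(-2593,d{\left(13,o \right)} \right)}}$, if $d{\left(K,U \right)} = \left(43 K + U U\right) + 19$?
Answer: $- \frac{1677271}{3044182} \approx -0.55098$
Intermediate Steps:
$d{\left(K,U \right)} = 19 + U^{2} + 43 K$ ($d{\left(K,U \right)} = \left(43 K + U^{2}\right) + 19 = \left(U^{2} + 43 K\right) + 19 = 19 + U^{2} + 43 K$)
$t{\left(P,u \right)} = 2 P \left(P + u\right)$
$- \frac{3354542}{t{\left(-2593,d{\left(13,o \right)} \right)}} = - \frac{3354542}{2 \left(-2593\right) \left(-2593 + \left(19 + 29^{2} + 43 \cdot 13\right)\right)} = - \frac{3354542}{2 \left(-2593\right) \left(-2593 + \left(19 + 841 + 559\right)\right)} = - \frac{3354542}{2 \left(-2593\right) \left(-2593 + 1419\right)} = - \frac{3354542}{2 \left(-2593\right) \left(-1174\right)} = - \frac{3354542}{6088364} = \left(-3354542\right) \frac{1}{6088364} = - \frac{1677271}{3044182}$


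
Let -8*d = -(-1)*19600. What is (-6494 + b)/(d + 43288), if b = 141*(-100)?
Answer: -1471/2917 ≈ -0.50428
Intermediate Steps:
b = -14100
d = -2450 (d = -(-1)*(-1*19600)/8 = -(-1)*(-19600)/8 = -⅛*19600 = -2450)
(-6494 + b)/(d + 43288) = (-6494 - 14100)/(-2450 + 43288) = -20594/40838 = -20594*1/40838 = -1471/2917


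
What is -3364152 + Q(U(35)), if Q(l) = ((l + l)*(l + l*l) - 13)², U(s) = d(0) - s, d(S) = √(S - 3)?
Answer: 6678413721 - 1191383112*I*√3 ≈ 6.6784e+9 - 2.0635e+9*I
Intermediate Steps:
d(S) = √(-3 + S)
U(s) = -s + I*√3 (U(s) = √(-3 + 0) - s = √(-3) - s = I*√3 - s = -s + I*√3)
Q(l) = (-13 + 2*l*(l + l²))² (Q(l) = ((2*l)*(l + l²) - 13)² = (2*l*(l + l²) - 13)² = (-13 + 2*l*(l + l²))²)
-3364152 + Q(U(35)) = -3364152 + (-13 + 2*(-1*35 + I*√3)² + 2*(-1*35 + I*√3)³)² = -3364152 + (-13 + 2*(-35 + I*√3)² + 2*(-35 + I*√3)³)²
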